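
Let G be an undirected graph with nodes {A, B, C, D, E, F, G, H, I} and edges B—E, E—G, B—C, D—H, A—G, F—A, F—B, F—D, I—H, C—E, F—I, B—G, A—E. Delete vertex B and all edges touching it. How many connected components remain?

With B gone, the remaining components are: {A, C, D, E, F, G, H, I}.
That is 1 component.

1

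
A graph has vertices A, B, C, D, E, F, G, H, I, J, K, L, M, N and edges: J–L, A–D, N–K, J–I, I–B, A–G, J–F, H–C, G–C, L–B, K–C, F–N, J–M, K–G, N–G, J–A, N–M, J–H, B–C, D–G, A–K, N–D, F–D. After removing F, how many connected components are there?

2

With F gone, the remaining components are: {E}; {A, B, C, D, G, H, I, J, K, L, M, N}.
That is 2 components.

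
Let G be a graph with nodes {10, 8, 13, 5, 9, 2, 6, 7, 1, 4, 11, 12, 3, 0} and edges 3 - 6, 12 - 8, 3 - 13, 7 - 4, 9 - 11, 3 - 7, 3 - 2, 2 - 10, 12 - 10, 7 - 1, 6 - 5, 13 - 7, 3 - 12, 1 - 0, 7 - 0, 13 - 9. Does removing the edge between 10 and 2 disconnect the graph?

After removing 10 - 2, the path 10-12-3-2 still connects them, so the edge is not a bridge.

No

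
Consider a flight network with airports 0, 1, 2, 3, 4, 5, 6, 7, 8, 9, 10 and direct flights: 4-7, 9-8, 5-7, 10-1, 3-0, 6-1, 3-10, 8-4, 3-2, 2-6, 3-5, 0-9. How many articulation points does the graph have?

1

Removing 3 increases the component count from 1 to 2, so 3 is a cut vertex.
By contrast removing 7 leaves 1 component; it is not a cut vertex. No other vertex is a cut vertex either.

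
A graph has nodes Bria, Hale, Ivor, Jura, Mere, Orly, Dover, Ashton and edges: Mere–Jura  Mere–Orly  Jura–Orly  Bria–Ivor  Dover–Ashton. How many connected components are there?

Hale is isolated — a component by itself.
Starting from Bria we can reach Bria, Ivor. That is one component of size 2.
Starting from Dover we can reach Dover, Ashton. That is one component of size 2.
Starting from Jura we can reach Jura, Mere, Orly. That is one component of size 3.
Total: 4 components.

4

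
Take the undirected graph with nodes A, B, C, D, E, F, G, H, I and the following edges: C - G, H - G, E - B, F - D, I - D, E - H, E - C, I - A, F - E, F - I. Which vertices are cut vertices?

E, F, I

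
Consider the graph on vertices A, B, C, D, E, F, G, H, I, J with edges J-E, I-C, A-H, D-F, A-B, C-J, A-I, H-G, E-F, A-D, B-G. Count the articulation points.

Removing A increases the component count from 1 to 2, so A is a cut vertex.
By contrast removing C leaves 1 component; it is not a cut vertex. No other vertex is a cut vertex either.

1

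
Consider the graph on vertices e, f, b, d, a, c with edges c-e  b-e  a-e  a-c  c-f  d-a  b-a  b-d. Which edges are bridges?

c-f

The edges on the cycle b-d-a-b are not bridges since each lies on that cycle.
But removing f-c disconnects f from c — this is a bridge.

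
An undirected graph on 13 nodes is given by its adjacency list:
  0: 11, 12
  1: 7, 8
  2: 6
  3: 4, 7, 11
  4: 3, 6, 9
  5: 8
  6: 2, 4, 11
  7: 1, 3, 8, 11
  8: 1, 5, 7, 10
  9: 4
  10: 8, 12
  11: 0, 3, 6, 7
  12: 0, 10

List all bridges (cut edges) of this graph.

The edges on the cycle 11-0-12-10-8-1-7-11 are not bridges since each lies on that cycle.
But removing 2-6 disconnects 2 from 6; removing 9-4 disconnects 9 from 4; removing 8-5 disconnects 8 from 5 — these are bridges.

2-6, 4-9, 5-8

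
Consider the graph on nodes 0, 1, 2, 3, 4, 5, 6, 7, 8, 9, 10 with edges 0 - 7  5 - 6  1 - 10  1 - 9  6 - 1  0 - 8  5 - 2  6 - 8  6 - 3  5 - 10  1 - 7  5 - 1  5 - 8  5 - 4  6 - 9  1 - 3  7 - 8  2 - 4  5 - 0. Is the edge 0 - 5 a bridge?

No

After removing 0 - 5, the path 0-8-5 still connects them, so the edge is not a bridge.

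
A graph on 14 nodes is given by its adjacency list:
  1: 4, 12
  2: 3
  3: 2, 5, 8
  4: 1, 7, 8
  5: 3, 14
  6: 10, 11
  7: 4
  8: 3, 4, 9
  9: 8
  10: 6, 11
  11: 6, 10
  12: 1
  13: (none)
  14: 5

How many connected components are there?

13 is isolated — a component by itself.
Starting from 6 we can reach 6, 10, 11. That is one component of size 3.
Starting from 1 we can reach 1, 2, 3, 4, 5, 7, 8, 9, 12, 14. That is one component of size 10.
Total: 3 components.

3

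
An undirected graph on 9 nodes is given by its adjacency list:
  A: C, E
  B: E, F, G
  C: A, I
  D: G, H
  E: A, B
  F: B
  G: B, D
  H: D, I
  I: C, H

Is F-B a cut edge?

Yes

Removing F-B leaves no path between F and B: the component count goes from 1 to 2. So it is a bridge.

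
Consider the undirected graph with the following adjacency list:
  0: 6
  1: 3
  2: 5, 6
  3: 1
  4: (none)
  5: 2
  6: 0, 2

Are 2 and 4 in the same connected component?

No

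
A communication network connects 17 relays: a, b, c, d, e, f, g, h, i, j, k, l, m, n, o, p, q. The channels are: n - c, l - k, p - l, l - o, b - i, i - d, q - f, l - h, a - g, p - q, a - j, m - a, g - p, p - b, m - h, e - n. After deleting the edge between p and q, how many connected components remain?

3

Before removal there are 2 components.
p - q is a bridge — removing it separates p's side from q's side.
After removal: 3 components.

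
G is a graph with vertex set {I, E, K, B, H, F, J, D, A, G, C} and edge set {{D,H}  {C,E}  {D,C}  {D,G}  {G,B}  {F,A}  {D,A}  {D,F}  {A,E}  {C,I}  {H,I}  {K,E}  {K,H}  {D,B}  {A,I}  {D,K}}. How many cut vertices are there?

Removing D increases the component count from 2 to 3, so D is a cut vertex.
By contrast removing I leaves 2 components; it is not a cut vertex. No other vertex is a cut vertex either.

1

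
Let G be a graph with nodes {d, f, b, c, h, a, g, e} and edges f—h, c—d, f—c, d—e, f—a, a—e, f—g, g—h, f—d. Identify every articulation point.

f

Removing f increases the component count from 2 to 3, so f is a cut vertex.
By contrast removing a leaves 2 components; it is not a cut vertex. No other vertex is a cut vertex either.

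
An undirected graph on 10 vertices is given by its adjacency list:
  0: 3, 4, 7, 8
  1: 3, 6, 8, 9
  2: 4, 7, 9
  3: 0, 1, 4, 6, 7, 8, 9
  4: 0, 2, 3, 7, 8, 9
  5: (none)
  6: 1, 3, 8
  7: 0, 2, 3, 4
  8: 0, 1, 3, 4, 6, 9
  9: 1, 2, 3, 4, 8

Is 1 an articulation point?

Deleting 1 leaves 2 components (was 2), so 1 is not a cut vertex.

No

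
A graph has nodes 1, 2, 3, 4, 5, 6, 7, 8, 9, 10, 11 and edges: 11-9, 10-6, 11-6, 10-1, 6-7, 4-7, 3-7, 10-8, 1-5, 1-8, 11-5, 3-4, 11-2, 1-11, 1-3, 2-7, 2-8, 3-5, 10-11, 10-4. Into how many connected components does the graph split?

Starting from 1 we can reach 1, 2, 3, 4, 5, 6, 7, 8, 9, 10, 11. That is one component of size 11.
Total: 1 component.

1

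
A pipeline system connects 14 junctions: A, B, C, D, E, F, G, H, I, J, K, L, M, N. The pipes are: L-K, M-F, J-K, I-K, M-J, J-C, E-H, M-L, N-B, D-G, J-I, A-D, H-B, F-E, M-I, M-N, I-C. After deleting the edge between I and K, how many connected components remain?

I and K are still connected via I-J-K, so the component count stays at 2.

2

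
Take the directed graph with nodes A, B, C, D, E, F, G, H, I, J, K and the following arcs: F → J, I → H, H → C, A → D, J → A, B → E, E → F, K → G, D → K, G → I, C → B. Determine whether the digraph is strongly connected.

From J we can reach every vertex (A, B, C, D, E, F, G, H, I, J, K), and every vertex can reach J (A, B, C, D, E, F, G, H, I, J, K). So the whole graph is one strongly connected component.

Yes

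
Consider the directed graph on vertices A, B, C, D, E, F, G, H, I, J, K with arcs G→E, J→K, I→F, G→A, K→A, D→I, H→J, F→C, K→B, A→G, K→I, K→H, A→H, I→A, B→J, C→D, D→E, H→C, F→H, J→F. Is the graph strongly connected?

No

There is no directed path from E to K, so the graph is not strongly connected.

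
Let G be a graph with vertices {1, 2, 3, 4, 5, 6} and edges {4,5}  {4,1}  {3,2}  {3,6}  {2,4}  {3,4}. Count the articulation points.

2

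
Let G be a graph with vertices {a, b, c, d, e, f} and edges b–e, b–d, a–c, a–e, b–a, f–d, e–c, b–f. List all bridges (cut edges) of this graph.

The edges on the cycle b-f-d-b are not bridges since each lies on that cycle.
Every edge lies on some cycle, so there are no bridges.

none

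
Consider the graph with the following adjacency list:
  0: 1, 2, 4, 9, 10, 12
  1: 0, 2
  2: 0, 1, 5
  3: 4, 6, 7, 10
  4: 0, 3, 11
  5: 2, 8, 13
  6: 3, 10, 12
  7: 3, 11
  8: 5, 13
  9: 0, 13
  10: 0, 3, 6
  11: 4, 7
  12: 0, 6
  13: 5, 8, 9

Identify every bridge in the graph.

The edges on the cycle 13-8-5-13 are not bridges since each lies on that cycle.
Every edge lies on some cycle, so there are no bridges.

none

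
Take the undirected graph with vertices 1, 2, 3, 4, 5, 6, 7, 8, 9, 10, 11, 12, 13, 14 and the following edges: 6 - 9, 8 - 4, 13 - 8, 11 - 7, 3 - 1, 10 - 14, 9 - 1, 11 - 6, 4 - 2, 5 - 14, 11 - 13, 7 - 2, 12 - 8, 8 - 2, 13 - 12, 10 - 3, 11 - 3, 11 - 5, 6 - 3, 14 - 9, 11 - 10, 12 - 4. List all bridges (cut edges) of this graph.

The edges on the cycle 13-12-4-8-13 are not bridges since each lies on that cycle.
Every edge lies on some cycle, so there are no bridges.

none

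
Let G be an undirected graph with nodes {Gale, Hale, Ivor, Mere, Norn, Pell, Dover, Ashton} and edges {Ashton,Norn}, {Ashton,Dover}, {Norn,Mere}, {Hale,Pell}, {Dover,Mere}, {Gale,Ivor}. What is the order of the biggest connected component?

Starting from Gale we can reach Gale, Ivor. That is one component of size 2.
Starting from Hale we can reach Hale, Pell. That is one component of size 2.
Starting from Mere we can reach Mere, Norn, Dover, Ashton. That is one component of size 4.
The largest has 4 vertices.

4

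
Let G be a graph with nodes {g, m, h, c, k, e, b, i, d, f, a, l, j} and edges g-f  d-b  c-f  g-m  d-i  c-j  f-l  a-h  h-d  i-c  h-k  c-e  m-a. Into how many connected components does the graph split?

Starting from a we can reach a, b, c, d, e, f, g, h, i, j, k, l, m. That is one component of size 13.
Total: 1 component.

1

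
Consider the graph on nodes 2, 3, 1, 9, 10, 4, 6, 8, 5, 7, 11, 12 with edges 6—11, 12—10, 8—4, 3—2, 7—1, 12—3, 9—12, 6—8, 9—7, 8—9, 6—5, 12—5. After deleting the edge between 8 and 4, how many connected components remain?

2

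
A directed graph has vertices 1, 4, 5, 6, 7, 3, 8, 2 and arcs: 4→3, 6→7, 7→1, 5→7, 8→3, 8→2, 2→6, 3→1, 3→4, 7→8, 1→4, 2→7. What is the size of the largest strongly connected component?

{2, 6, 7, 8} are all mutually reachable — one SCC of size 4.
{1, 3, 4} are all mutually reachable — one SCC of size 3.
{5} is an SCC by itself.
The largest has 4 vertices.

4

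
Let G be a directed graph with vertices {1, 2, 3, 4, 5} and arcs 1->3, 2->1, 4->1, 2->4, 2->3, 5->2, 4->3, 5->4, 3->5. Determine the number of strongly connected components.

{1, 2, 3, 4, 5} are all mutually reachable — one SCC of size 5.
That gives 1 strongly connected component.

1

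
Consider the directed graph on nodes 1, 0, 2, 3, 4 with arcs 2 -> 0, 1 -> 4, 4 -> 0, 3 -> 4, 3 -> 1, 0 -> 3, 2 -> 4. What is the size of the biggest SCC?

4

{0, 1, 3, 4} are all mutually reachable — one SCC of size 4.
{2} is an SCC by itself.
The largest has 4 vertices.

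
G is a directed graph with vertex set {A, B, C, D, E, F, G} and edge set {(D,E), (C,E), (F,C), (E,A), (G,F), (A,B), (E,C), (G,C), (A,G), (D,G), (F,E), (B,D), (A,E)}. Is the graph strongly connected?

From F we can reach every vertex (A, B, C, D, E, F, G), and every vertex can reach F (A, B, C, D, E, F, G). So the whole graph is one strongly connected component.

Yes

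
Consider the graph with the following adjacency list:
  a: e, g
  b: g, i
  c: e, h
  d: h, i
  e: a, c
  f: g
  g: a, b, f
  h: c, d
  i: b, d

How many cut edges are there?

The edges on the cycle b-g-a-e-c-h-d-i-b are not bridges since each lies on that cycle.
But removing f-g disconnects f from g — this is a bridge.

1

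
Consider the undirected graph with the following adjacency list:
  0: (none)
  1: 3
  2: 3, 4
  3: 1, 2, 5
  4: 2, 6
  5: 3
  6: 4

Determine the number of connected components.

0 is isolated — a component by itself.
Starting from 1 we can reach 1, 2, 3, 4, 5, 6. That is one component of size 6.
Total: 2 components.

2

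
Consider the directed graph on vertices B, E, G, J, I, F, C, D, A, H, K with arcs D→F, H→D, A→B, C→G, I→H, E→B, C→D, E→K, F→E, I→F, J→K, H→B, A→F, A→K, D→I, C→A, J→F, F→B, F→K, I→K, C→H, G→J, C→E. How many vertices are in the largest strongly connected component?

3

{D, H, I} are all mutually reachable — one SCC of size 3.
{F} is an SCC by itself.
{K} is an SCC by itself.
{A} is an SCC by itself.
{G} is an SCC by itself.
(and 4 more singleton SCCs)
The largest has 3 vertices.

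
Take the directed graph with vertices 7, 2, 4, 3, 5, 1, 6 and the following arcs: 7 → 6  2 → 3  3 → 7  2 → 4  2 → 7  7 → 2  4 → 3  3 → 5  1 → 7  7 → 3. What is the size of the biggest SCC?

{2, 3, 4, 7} are all mutually reachable — one SCC of size 4.
{5} is an SCC by itself.
{6} is an SCC by itself.
{1} is an SCC by itself.
The largest has 4 vertices.

4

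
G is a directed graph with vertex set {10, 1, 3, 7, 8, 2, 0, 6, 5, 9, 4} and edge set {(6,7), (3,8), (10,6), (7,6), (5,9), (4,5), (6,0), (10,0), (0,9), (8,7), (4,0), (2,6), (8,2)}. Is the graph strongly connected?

There is no directed path from 5 to 4, so the graph is not strongly connected.

No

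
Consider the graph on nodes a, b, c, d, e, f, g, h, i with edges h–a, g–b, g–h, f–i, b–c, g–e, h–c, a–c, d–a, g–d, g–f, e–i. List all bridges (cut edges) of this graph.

none

The edges on the cycle g-d-a-h-g are not bridges since each lies on that cycle.
Every edge lies on some cycle, so there are no bridges.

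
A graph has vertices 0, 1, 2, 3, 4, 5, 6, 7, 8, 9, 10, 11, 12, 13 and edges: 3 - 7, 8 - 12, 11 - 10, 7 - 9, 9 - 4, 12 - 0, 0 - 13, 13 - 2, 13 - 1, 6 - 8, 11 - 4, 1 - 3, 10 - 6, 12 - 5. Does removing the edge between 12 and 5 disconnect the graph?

Removing 12 - 5 leaves no path between 12 and 5: the component count goes from 1 to 2. So it is a bridge.

Yes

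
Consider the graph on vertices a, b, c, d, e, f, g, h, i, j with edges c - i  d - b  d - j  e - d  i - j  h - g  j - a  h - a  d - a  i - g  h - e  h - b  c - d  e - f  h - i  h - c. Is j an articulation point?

Deleting j leaves 1 component (was 1) (its neighbors a, d, i remain connected to each other), so j is not a cut vertex.

No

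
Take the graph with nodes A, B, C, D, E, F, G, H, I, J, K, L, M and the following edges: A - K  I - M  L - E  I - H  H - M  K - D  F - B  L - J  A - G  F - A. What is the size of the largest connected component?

6

C is isolated — a component by itself.
Starting from E we can reach E, J, L. That is one component of size 3.
Starting from H we can reach H, I, M. That is one component of size 3.
Starting from A we can reach A, B, D, F, G, K. That is one component of size 6.
The largest has 6 vertices.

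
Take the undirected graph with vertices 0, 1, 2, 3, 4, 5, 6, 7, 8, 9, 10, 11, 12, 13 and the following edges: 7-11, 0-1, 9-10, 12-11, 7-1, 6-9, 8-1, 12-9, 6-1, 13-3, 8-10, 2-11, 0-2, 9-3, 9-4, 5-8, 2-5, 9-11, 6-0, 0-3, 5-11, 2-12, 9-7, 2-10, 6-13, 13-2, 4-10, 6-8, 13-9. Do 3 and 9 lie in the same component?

Yes

From 3 we can reach 0, 1, 2, 3, 4, 5, 6, 7, 8, 9, 10, 11, 12, 13, which includes 9.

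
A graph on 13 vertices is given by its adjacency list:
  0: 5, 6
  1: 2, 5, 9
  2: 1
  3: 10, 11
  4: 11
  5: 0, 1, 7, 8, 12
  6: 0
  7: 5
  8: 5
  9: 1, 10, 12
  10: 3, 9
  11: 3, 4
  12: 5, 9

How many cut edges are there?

9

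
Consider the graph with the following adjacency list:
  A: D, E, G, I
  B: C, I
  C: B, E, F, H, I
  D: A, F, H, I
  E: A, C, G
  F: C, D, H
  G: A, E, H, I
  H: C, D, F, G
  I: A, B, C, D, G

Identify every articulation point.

none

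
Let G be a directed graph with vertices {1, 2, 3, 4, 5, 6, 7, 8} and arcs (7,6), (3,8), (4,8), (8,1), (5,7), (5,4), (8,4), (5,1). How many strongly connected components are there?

7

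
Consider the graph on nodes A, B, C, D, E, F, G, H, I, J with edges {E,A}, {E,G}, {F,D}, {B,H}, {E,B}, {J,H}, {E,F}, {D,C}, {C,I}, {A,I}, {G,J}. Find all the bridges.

The edges on the cycle E-F-D-C-I-A-E are not bridges since each lies on that cycle.
Every edge lies on some cycle, so there are no bridges.

none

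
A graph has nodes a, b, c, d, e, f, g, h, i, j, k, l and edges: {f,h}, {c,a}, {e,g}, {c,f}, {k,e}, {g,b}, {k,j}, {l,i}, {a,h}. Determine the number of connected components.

d is isolated — a component by itself.
Starting from i we can reach i, l. That is one component of size 2.
Starting from a we can reach a, c, f, h. That is one component of size 4.
Starting from b we can reach b, e, g, j, k. That is one component of size 5.
Total: 4 components.

4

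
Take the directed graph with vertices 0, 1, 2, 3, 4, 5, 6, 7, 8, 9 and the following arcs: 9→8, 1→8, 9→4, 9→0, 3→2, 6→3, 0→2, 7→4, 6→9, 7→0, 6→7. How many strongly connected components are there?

{9} is an SCC by itself.
{5} is an SCC by itself.
{0} is an SCC by itself.
{1} is an SCC by itself.
{7} is an SCC by itself.
(and 5 more singleton SCCs)
That gives 10 strongly connected components.

10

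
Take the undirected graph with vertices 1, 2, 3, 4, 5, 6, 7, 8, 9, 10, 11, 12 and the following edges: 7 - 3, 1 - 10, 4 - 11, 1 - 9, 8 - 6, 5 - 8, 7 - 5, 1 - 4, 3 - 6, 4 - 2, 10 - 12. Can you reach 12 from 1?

Yes

From 1 we can reach 1, 2, 4, 9, 10, 11, 12, which includes 12.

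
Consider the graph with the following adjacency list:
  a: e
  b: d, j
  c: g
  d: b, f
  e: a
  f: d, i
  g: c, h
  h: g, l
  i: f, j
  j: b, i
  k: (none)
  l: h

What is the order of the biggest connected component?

5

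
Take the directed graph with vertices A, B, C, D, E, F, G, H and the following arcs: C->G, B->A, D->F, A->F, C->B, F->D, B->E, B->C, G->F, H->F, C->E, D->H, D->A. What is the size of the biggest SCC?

{A, D, F, H} are all mutually reachable — one SCC of size 4.
{B, C} are all mutually reachable — one SCC of size 2.
{E} is an SCC by itself.
{G} is an SCC by itself.
The largest has 4 vertices.

4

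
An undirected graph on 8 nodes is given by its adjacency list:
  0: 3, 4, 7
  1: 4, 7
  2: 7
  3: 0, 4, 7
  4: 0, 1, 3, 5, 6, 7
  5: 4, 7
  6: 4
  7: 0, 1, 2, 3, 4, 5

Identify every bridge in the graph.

The edges on the cycle 4-7-1-4 are not bridges since each lies on that cycle.
But removing 4-6 disconnects 4 from 6; removing 2-7 disconnects 2 from 7 — these are bridges.

2-7, 4-6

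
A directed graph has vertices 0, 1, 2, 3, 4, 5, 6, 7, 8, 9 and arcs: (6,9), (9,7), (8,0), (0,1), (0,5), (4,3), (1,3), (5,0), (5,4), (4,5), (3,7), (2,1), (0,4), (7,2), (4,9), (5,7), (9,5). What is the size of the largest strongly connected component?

4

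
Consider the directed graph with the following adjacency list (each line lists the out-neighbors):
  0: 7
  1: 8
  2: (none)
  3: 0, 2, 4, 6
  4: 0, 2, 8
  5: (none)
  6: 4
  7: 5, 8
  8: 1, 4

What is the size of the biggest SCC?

{0, 1, 4, 7, 8} are all mutually reachable — one SCC of size 5.
{5} is an SCC by itself.
{2} is an SCC by itself.
{3} is an SCC by itself.
{6} is an SCC by itself.
The largest has 5 vertices.

5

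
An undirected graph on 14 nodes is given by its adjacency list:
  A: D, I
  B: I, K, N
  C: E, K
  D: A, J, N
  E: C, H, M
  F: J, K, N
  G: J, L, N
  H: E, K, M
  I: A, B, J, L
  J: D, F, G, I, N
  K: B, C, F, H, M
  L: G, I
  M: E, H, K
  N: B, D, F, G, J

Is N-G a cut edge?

No

After removing N-G, the path N-J-G still connects them, so the edge is not a bridge.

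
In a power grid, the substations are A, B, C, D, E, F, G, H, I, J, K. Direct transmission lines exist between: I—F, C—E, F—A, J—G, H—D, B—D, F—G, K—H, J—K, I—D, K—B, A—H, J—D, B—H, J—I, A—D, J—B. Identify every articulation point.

none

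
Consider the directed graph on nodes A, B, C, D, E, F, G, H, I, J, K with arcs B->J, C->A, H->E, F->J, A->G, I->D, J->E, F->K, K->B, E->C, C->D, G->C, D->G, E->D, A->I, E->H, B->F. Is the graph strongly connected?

There is no directed path from J to F, so the graph is not strongly connected.

No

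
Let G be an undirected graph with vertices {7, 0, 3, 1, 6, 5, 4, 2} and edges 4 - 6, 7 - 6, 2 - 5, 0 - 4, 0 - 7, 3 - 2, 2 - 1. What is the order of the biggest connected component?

4

Starting from 0 we can reach 0, 4, 6, 7. That is one component of size 4.
Starting from 1 we can reach 1, 2, 3, 5. That is one component of size 4.
The largest has 4 vertices.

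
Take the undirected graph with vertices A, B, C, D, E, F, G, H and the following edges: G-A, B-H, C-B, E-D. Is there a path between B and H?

From B we can reach B, C, H, which includes H.

Yes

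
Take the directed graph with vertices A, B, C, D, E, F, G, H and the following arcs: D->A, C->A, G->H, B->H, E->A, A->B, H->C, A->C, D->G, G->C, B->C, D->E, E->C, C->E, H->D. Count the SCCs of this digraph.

{A, B, C, D, E, G, H} are all mutually reachable — one SCC of size 7.
{F} is an SCC by itself.
That gives 2 strongly connected components.

2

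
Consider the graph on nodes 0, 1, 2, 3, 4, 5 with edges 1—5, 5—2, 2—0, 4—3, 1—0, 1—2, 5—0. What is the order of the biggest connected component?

4

Starting from 3 we can reach 3, 4. That is one component of size 2.
Starting from 0 we can reach 0, 1, 2, 5. That is one component of size 4.
The largest has 4 vertices.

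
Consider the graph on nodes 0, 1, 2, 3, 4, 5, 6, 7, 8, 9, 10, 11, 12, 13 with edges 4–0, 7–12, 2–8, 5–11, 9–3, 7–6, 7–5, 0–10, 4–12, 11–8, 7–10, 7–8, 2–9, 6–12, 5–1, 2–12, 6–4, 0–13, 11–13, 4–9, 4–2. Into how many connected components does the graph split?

Starting from 0 we can reach 0, 1, 2, 3, 4, 5, 6, 7, 8, 9, 10, 11, 12, 13. That is one component of size 14.
Total: 1 component.

1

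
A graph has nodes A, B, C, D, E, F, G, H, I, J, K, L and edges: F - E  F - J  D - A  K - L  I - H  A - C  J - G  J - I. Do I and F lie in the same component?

Yes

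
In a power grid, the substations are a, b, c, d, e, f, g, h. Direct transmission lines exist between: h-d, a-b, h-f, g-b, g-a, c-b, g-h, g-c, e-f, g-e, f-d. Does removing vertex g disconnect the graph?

Deleting g raises the number of components from 1 to 2, so g is a cut vertex.

Yes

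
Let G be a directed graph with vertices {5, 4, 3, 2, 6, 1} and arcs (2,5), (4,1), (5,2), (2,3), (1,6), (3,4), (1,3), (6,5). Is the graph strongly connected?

Yes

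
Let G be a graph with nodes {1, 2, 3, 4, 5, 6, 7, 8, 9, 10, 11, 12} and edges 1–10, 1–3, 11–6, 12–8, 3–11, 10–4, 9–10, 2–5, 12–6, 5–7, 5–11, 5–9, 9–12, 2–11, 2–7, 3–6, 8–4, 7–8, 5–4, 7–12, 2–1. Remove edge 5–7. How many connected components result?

1

5 and 7 are still connected via 5-2-7, so the component count stays at 1.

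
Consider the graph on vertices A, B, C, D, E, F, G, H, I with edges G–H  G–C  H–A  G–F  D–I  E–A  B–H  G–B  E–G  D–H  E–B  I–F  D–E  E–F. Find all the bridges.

C-G

The edges on the cycle D-I-F-G-E-D are not bridges since each lies on that cycle.
But removing C–G disconnects C from G — this is a bridge.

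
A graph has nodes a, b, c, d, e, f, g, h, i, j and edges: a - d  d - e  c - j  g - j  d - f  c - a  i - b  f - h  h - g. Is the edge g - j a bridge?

No

After removing g - j, the path g-h-f-d-a-c-j still connects them, so the edge is not a bridge.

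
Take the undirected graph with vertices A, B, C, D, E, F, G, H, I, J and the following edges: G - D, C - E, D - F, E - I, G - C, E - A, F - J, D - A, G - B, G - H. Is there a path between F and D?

Yes

From F we can reach A, B, C, D, E, F, G, H, I, J, which includes D.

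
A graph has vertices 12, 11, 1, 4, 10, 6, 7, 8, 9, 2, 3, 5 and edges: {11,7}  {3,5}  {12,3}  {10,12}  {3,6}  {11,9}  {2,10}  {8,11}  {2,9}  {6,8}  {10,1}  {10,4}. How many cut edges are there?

4

The edges on the cycle 2-10-12-3-6-8-11-9-2 are not bridges since each lies on that cycle.
But removing 10 - 1 disconnects 10 from 1; removing 7 - 11 disconnects 7 from 11; removing 10 - 4 disconnects 10 from 4; removing 5 - 3 disconnects 5 from 3 — these are bridges.
That makes 4 bridges.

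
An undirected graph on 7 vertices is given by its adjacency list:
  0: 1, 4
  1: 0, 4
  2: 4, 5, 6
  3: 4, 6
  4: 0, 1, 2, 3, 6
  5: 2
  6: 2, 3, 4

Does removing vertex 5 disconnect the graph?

Deleting 5 leaves 1 component (was 1), so 5 is not a cut vertex.

No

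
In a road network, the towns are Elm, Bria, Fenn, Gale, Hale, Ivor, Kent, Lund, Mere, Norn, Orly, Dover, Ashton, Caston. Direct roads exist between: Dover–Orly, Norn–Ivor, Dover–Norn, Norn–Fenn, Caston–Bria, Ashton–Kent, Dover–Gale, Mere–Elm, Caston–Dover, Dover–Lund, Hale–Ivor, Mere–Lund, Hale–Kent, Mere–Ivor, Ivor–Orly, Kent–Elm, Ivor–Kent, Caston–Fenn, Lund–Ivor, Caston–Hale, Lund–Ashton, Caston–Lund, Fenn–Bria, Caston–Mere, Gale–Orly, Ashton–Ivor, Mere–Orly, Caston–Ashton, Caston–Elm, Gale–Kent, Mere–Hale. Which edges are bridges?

The edges on the cycle Caston-Mere-Hale-Ivor-Ashton-Caston are not bridges since each lies on that cycle.
Every edge lies on some cycle, so there are no bridges.

none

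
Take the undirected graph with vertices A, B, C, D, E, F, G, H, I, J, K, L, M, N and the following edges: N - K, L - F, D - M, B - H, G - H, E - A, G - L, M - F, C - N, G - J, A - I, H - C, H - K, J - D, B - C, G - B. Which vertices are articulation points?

A, G

Removing A increases the component count from 2 to 3, so A is a cut vertex.
Removing G increases the component count from 2 to 3, so G is a cut vertex.
By contrast removing K leaves 2 components; it is not a cut vertex. No other vertex is a cut vertex either.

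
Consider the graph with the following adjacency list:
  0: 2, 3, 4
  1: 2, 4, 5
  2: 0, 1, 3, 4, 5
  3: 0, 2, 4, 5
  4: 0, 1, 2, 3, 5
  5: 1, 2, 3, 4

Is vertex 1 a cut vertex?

Deleting 1 leaves 1 component (was 1) (its neighbors 2, 4, 5 remain connected to each other), so 1 is not a cut vertex.

No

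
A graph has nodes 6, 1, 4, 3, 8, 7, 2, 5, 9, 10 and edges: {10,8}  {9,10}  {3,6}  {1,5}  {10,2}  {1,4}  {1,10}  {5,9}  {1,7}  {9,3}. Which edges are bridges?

The edges on the cycle 1-5-9-10-1 are not bridges since each lies on that cycle.
But removing 1–7 disconnects 1 from 7; removing 1–4 disconnects 1 from 4; removing 6–3 disconnects 6 from 3; removing 8–10 disconnects 8 from 10 — these are bridges.
In total 6 edges are bridges.

1-4, 1-7, 10-2, 10-8, 3-6, 3-9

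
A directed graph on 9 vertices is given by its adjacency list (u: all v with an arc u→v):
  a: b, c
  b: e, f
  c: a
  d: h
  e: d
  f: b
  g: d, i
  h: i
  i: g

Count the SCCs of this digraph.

{d, g, h, i} are all mutually reachable — one SCC of size 4.
{b, f} are all mutually reachable — one SCC of size 2.
{a, c} are all mutually reachable — one SCC of size 2.
{e} is an SCC by itself.
That gives 4 strongly connected components.

4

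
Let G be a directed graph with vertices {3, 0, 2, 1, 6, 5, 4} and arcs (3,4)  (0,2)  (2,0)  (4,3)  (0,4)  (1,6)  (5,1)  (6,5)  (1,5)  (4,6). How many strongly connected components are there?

3

{1, 5, 6} are all mutually reachable — one SCC of size 3.
{3, 4} are all mutually reachable — one SCC of size 2.
{0, 2} are all mutually reachable — one SCC of size 2.
That gives 3 strongly connected components.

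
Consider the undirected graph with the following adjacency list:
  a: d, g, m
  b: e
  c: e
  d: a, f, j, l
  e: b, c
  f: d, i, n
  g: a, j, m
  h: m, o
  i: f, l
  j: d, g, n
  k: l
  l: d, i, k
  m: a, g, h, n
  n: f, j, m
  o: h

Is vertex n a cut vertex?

No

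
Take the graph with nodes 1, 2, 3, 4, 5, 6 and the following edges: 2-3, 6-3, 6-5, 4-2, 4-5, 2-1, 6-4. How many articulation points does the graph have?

Removing 2 increases the component count from 1 to 2, so 2 is a cut vertex.
By contrast removing 6 leaves 1 component; it is not a cut vertex. No other vertex is a cut vertex either.

1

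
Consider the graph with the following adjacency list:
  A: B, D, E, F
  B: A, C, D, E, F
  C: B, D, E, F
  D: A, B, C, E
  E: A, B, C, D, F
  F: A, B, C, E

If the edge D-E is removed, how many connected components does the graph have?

1

D and E are still connected via D-A-E, so the component count stays at 1.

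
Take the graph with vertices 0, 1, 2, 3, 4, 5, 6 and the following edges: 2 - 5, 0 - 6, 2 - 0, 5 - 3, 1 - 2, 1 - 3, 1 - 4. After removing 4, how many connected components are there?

With 4 gone, the remaining components are: {0, 1, 2, 3, 5, 6}.
That is 1 component.

1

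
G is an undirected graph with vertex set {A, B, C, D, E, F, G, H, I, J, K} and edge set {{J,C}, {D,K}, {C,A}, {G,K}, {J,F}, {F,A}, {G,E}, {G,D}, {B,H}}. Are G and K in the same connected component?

From G we can reach D, E, G, K, which includes K.

Yes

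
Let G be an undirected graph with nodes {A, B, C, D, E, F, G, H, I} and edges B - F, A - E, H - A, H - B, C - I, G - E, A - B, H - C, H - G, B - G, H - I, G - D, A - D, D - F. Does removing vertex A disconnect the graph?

Deleting A leaves 1 component (was 1) (its neighbors B, D, E, H remain connected to each other), so A is not a cut vertex.

No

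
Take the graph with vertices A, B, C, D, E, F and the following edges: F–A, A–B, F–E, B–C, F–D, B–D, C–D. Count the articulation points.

Removing F increases the component count from 1 to 2, so F is a cut vertex.
By contrast removing A leaves 1 component; it is not a cut vertex. No other vertex is a cut vertex either.

1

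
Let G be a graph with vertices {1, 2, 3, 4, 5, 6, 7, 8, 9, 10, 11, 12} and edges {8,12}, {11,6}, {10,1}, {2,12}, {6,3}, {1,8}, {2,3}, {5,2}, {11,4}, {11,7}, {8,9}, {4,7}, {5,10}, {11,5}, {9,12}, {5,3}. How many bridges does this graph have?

0

The edges on the cycle 11-4-7-11 are not bridges since each lies on that cycle.
Every edge lies on some cycle, so there are no bridges.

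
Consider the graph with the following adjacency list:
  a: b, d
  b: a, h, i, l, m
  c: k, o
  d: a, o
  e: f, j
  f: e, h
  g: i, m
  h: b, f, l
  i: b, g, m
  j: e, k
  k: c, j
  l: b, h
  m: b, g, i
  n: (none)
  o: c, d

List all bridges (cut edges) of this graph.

none

The edges on the cycle b-i-g-m-b are not bridges since each lies on that cycle.
Every edge lies on some cycle, so there are no bridges.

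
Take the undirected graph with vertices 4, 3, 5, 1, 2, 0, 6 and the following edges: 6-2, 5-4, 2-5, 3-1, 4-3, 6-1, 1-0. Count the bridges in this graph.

1

The edges on the cycle 6-2-5-4-3-1-6 are not bridges since each lies on that cycle.
But removing 1-0 disconnects 1 from 0 — this is a bridge.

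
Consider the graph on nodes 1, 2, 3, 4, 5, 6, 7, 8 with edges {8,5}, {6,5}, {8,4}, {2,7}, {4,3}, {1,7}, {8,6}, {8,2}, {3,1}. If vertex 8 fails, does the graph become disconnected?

Yes

Deleting 8 raises the number of components from 1 to 2, so 8 is a cut vertex.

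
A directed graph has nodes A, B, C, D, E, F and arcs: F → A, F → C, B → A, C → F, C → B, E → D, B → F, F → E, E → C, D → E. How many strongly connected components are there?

{B, C, D, E, F} are all mutually reachable — one SCC of size 5.
{A} is an SCC by itself.
That gives 2 strongly connected components.

2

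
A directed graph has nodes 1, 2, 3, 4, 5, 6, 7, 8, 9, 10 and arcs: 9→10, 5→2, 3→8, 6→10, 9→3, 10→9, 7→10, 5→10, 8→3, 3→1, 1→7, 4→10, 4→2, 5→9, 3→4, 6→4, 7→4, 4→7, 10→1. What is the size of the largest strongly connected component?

7

{1, 3, 4, 7, 8, 9, 10} are all mutually reachable — one SCC of size 7.
{2} is an SCC by itself.
{6} is an SCC by itself.
{5} is an SCC by itself.
The largest has 7 vertices.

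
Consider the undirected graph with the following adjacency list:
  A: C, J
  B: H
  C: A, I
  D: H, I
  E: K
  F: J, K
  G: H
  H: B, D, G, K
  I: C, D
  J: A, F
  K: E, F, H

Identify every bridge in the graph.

B-H, E-K, G-H

The edges on the cycle F-K-H-D-I-C-A-J-F are not bridges since each lies on that cycle.
But removing B-H disconnects B from H; removing K-E disconnects K from E; removing H-G disconnects H from G — these are bridges.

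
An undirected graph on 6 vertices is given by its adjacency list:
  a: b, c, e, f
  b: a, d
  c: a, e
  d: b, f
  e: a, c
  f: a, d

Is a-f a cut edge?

After removing a-f, the path a-b-d-f still connects them, so the edge is not a bridge.

No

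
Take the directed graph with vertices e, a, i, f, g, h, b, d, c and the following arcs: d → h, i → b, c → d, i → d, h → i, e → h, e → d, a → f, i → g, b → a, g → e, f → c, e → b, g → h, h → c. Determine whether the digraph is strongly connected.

From e we can reach every vertex (a, b, c, d, e, f, g, h, i), and every vertex can reach e (a, b, c, d, e, f, g, h, i). So the whole graph is one strongly connected component.

Yes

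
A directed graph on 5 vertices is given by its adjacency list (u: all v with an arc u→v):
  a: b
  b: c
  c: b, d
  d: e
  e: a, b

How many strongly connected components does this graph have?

{a, b, c, d, e} are all mutually reachable — one SCC of size 5.
That gives 1 strongly connected component.

1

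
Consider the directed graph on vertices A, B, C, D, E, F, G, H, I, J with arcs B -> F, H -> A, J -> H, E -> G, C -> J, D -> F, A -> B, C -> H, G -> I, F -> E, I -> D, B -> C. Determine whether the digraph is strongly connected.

There is no directed path from D to H, so the graph is not strongly connected.

No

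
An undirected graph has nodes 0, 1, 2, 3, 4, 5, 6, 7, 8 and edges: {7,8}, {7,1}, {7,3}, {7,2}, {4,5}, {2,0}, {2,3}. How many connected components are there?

3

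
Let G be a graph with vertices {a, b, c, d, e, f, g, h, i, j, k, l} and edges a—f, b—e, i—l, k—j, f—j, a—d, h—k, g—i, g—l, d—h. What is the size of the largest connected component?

6

c is isolated — a component by itself.
Starting from b we can reach b, e. That is one component of size 2.
Starting from g we can reach g, i, l. That is one component of size 3.
Starting from a we can reach a, d, f, h, j, k. That is one component of size 6.
The largest has 6 vertices.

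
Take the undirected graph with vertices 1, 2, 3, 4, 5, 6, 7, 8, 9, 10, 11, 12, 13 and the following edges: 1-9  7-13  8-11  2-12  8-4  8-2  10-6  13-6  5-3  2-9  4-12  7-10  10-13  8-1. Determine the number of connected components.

3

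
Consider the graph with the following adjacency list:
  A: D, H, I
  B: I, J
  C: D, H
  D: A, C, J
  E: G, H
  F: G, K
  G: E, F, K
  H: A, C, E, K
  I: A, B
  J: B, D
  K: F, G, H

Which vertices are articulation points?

Removing H increases the component count from 1 to 2, so H is a cut vertex.
By contrast removing J leaves 1 component; it is not a cut vertex. No other vertex is a cut vertex either.

H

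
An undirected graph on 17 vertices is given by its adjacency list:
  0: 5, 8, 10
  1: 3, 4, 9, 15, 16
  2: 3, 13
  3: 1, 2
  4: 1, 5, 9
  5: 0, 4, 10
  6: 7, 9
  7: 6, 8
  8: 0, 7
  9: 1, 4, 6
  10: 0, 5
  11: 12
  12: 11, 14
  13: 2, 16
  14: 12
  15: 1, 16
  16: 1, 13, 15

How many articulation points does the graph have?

2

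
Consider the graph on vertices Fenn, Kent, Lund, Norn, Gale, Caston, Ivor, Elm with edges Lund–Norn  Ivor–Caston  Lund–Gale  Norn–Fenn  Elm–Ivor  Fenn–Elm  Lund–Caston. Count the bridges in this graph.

1

The edges on the cycle Lund-Norn-Fenn-Elm-Ivor-Caston-Lund are not bridges since each lies on that cycle.
But removing Lund–Gale disconnects Lund from Gale — this is a bridge.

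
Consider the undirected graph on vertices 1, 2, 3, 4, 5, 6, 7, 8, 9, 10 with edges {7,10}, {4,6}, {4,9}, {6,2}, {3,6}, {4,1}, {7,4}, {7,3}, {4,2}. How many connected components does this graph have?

5 is isolated — a component by itself.
8 is isolated — a component by itself.
Starting from 1 we can reach 1, 2, 3, 4, 6, 7, 9, 10. That is one component of size 8.
Total: 3 components.

3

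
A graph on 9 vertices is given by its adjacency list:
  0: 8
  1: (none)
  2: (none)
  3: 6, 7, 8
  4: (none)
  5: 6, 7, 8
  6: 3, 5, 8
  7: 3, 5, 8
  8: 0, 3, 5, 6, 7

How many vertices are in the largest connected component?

6

2 is isolated — a component by itself.
4 is isolated — a component by itself.
1 is isolated — a component by itself.
Starting from 0 we can reach 0, 3, 5, 6, 7, 8. That is one component of size 6.
The largest has 6 vertices.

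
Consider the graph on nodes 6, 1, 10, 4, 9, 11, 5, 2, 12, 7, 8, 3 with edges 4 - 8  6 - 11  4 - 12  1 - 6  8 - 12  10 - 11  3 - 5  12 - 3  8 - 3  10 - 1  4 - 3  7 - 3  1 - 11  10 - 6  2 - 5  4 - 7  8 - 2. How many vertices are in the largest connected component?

9 is isolated — a component by itself.
Starting from 1 we can reach 1, 6, 10, 11. That is one component of size 4.
Starting from 2 we can reach 2, 3, 4, 5, 7, 8, 12. That is one component of size 7.
The largest has 7 vertices.

7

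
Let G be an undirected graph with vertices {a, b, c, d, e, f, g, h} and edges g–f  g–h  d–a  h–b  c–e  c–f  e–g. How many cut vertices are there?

2

Removing g increases the component count from 2 to 3, so g is a cut vertex.
Removing h increases the component count from 2 to 3, so h is a cut vertex.
By contrast removing f leaves 2 components; it is not a cut vertex. No other vertex is a cut vertex either.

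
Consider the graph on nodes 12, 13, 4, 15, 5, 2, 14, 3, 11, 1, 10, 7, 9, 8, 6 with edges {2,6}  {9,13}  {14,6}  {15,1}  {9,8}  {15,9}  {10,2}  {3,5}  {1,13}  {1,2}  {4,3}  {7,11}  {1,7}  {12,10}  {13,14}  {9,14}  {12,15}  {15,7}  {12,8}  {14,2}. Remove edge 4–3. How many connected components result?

3

Before removal there are 2 components.
4–3 is a bridge — removing it separates 4's side from 3's side.
After removal: 3 components.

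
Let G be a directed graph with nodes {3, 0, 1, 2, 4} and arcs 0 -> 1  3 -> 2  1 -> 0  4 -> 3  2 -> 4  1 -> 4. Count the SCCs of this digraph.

{2, 3, 4} are all mutually reachable — one SCC of size 3.
{0, 1} are all mutually reachable — one SCC of size 2.
That gives 2 strongly connected components.

2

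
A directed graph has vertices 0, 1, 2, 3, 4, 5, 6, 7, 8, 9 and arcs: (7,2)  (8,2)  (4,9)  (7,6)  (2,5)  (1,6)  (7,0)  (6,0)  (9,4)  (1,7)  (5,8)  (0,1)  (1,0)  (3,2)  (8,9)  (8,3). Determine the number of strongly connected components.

3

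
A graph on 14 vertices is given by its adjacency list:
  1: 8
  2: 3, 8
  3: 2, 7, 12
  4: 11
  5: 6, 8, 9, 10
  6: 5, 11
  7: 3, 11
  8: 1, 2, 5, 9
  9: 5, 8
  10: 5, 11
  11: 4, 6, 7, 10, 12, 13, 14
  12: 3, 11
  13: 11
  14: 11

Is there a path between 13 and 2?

From 13 we can reach 1, 2, 3, 4, 5, 6, 7, 8, 9, 10, 11, 12, 13, 14, which includes 2.

Yes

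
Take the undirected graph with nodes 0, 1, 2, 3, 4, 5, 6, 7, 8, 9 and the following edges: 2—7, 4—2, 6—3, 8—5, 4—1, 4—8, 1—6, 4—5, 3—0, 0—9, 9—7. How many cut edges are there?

0

The edges on the cycle 4-8-5-4 are not bridges since each lies on that cycle.
Every edge lies on some cycle, so there are no bridges.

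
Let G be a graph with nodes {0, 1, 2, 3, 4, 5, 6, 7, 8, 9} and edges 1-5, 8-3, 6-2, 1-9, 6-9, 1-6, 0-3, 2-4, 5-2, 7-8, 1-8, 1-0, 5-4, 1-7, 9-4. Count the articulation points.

Removing 1 increases the component count from 1 to 2, so 1 is a cut vertex.
By contrast removing 5 leaves 1 component; it is not a cut vertex. No other vertex is a cut vertex either.

1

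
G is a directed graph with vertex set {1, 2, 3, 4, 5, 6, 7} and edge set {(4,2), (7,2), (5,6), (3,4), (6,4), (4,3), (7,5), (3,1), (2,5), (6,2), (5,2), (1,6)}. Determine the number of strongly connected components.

{1, 2, 3, 4, 5, 6} are all mutually reachable — one SCC of size 6.
{7} is an SCC by itself.
That gives 2 strongly connected components.

2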